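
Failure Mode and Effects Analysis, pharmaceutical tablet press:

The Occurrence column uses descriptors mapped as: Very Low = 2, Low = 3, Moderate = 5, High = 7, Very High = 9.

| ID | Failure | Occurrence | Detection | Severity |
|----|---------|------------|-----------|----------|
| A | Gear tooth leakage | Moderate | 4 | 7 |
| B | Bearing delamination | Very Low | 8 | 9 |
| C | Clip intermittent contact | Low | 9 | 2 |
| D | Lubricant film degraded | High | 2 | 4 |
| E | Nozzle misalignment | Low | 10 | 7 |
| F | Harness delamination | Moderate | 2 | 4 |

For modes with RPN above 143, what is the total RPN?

RPN = Severity × Occurrence × Detection:
  A: 7 × 5 × 4 = 140
  B: 9 × 2 × 8 = 144
  C: 2 × 3 × 9 = 54
  D: 4 × 7 × 2 = 56
  E: 7 × 3 × 10 = 210
  F: 4 × 5 × 2 = 40
RPN > 143: B (144), E (210).
Sum: 144 + 210 = 354.

354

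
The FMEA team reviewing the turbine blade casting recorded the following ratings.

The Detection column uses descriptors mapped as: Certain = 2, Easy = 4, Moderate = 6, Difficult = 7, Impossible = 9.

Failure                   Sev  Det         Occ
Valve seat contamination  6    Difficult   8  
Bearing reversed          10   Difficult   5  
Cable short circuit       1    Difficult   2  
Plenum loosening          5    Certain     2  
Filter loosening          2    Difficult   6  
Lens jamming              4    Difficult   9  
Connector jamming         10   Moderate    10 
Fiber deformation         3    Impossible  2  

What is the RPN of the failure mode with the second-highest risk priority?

350

RPN = Severity × Occurrence × Detection:
  Valve seat contamination: 6 × 8 × 7 = 336
  Bearing reversed: 10 × 5 × 7 = 350
  Cable short circuit: 1 × 2 × 7 = 14
  Plenum loosening: 5 × 2 × 2 = 20
  Filter loosening: 2 × 6 × 7 = 84
  Lens jamming: 4 × 9 × 7 = 252
  Connector jamming: 10 × 10 × 6 = 600
  Fiber deformation: 3 × 2 × 9 = 54
Sorted descending: 600, 350, 336, 252, 84, 54, 20, 14.
The second-highest RPN is 350 (Bearing reversed).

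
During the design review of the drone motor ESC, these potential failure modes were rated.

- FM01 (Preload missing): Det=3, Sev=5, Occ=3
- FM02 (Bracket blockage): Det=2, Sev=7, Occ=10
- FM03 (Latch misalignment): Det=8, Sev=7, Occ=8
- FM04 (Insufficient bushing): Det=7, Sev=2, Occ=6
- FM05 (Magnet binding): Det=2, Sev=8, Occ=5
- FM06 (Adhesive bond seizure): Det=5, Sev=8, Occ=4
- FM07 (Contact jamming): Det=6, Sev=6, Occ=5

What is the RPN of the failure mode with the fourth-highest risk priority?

RPN = Severity × Occurrence × Detection:
  FM01: 5 × 3 × 3 = 45
  FM02: 7 × 10 × 2 = 140
  FM03: 7 × 8 × 8 = 448
  FM04: 2 × 6 × 7 = 84
  FM05: 8 × 5 × 2 = 80
  FM06: 8 × 4 × 5 = 160
  FM07: 6 × 5 × 6 = 180
Sorted descending: 448, 180, 160, 140, 84, 80, 45.
The fourth-highest RPN is 140 (FM02).

140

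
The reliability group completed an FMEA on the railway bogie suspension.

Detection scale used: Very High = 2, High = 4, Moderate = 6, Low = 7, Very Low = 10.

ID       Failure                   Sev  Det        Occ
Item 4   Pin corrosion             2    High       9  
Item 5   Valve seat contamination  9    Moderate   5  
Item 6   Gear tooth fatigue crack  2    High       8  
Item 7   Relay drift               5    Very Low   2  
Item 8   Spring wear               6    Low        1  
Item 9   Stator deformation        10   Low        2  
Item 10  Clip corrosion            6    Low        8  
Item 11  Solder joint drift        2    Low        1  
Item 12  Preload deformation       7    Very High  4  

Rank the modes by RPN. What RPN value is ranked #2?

270

RPN = Severity × Occurrence × Detection:
  Item 4: 2 × 9 × 4 = 72
  Item 5: 9 × 5 × 6 = 270
  Item 6: 2 × 8 × 4 = 64
  Item 7: 5 × 2 × 10 = 100
  Item 8: 6 × 1 × 7 = 42
  Item 9: 10 × 2 × 7 = 140
  Item 10: 6 × 8 × 7 = 336
  Item 11: 2 × 1 × 7 = 14
  Item 12: 7 × 4 × 2 = 56
Sorted descending: 336, 270, 140, 100, 72, 64, 56, 42, 14.
The second-highest RPN is 270 (Item 5).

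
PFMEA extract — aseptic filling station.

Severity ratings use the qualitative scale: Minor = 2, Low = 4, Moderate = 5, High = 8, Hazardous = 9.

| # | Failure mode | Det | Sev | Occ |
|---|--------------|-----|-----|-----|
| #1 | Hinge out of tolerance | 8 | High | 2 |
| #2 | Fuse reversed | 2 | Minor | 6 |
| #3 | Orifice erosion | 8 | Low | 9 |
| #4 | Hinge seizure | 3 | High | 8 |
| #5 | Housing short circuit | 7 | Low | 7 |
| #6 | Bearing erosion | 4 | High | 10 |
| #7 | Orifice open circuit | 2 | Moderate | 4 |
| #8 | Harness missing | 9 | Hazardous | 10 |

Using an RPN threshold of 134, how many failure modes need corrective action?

5

RPN = Severity × Occurrence × Detection:
  #1: 8 × 2 × 8 = 128
  #2: 2 × 6 × 2 = 24
  #3: 4 × 9 × 8 = 288
  #4: 8 × 8 × 3 = 192
  #5: 4 × 7 × 7 = 196
  #6: 8 × 10 × 4 = 320
  #7: 5 × 4 × 2 = 40
  #8: 9 × 10 × 9 = 810
Modes with RPN ≥ 134: #3 (288), #4 (192), #5 (196), #6 (320), #8 (810) → 5.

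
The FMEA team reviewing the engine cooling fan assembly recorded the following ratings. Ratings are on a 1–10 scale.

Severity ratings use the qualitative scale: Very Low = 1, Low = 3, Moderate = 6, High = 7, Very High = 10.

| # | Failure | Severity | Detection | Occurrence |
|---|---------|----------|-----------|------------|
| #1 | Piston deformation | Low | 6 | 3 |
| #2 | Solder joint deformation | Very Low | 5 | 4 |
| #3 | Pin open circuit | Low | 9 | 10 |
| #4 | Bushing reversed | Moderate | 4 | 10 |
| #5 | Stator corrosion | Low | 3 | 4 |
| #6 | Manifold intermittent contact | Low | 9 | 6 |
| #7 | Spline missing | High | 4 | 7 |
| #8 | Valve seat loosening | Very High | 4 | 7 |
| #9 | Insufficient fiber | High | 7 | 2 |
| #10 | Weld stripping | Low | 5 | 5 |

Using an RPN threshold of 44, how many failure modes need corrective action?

RPN = Severity × Occurrence × Detection:
  #1: 3 × 3 × 6 = 54
  #2: 1 × 4 × 5 = 20
  #3: 3 × 10 × 9 = 270
  #4: 6 × 10 × 4 = 240
  #5: 3 × 4 × 3 = 36
  #6: 3 × 6 × 9 = 162
  #7: 7 × 7 × 4 = 196
  #8: 10 × 7 × 4 = 280
  #9: 7 × 2 × 7 = 98
  #10: 3 × 5 × 5 = 75
Modes with RPN ≥ 44: #1 (54), #3 (270), #4 (240), #6 (162), #7 (196), #8 (280), #9 (98), #10 (75) → 8.

8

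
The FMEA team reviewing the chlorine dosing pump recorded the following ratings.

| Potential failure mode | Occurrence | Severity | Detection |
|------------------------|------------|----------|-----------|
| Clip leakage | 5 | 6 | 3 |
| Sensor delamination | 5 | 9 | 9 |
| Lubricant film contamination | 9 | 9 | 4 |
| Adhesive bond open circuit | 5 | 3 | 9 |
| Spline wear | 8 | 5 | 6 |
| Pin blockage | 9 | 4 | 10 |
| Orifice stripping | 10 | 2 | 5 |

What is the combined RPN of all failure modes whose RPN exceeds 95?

RPN = Severity × Occurrence × Detection:
  Clip leakage: 6 × 5 × 3 = 90
  Sensor delamination: 9 × 5 × 9 = 405
  Lubricant film contamination: 9 × 9 × 4 = 324
  Adhesive bond open circuit: 3 × 5 × 9 = 135
  Spline wear: 5 × 8 × 6 = 240
  Pin blockage: 4 × 9 × 10 = 360
  Orifice stripping: 2 × 10 × 5 = 100
RPN > 95: Sensor delamination (405), Lubricant film contamination (324), Adhesive bond open circuit (135), Spline wear (240), Pin blockage (360), Orifice stripping (100).
Sum: 405 + 324 + 135 + 240 + 360 + 100 = 1564.

1564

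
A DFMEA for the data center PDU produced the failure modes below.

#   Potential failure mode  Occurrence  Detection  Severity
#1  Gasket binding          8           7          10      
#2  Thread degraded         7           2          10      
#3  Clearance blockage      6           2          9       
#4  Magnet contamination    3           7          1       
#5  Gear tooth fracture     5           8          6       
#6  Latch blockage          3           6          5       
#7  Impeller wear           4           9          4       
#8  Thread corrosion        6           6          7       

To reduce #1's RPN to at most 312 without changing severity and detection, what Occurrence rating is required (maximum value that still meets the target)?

#1: S=10, O=8, D=7 → current RPN = 560.
Fixed product = 70. Need 70 × O ≤ 312, so O ≤ 312/70 = 4.46.
Maximum integer Occurrence rating = 4 (gives RPN 280; O=5 would give 350 > 312).

4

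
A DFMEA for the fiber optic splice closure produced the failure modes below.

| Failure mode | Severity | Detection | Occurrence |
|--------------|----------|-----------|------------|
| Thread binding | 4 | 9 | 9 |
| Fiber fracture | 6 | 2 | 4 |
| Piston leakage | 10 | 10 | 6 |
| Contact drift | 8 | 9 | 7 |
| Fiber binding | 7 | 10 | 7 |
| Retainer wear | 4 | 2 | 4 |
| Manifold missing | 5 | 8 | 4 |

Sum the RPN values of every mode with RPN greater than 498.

1104

RPN = Severity × Occurrence × Detection:
  Thread binding: 4 × 9 × 9 = 324
  Fiber fracture: 6 × 4 × 2 = 48
  Piston leakage: 10 × 6 × 10 = 600
  Contact drift: 8 × 7 × 9 = 504
  Fiber binding: 7 × 7 × 10 = 490
  Retainer wear: 4 × 4 × 2 = 32
  Manifold missing: 5 × 4 × 8 = 160
RPN > 498: Piston leakage (600), Contact drift (504).
Sum: 600 + 504 = 1104.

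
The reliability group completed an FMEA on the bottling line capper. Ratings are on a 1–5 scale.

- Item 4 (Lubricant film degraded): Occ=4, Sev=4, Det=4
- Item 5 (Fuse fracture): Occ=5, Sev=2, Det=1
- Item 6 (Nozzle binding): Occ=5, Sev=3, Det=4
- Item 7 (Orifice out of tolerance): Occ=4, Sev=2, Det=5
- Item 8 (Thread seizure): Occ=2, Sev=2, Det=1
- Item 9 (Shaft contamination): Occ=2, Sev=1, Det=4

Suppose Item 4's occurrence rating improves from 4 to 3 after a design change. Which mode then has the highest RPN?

RPN = Severity × Occurrence × Detection:
  Item 4: 4 × 4 × 4 = 64
  Item 5: 2 × 5 × 1 = 10
  Item 6: 3 × 5 × 4 = 60
  Item 7: 2 × 4 × 5 = 40
  Item 8: 2 × 2 × 1 = 4
  Item 9: 1 × 2 × 4 = 8
After action: Item 4 → 4 × 3 × 4 = 48.
Revised RPNs: Item 6=60, Item 4=48, Item 7=40, Item 5=10, Item 9=8, Item 8=4.
Highest is now Item 6 (60).

Item 6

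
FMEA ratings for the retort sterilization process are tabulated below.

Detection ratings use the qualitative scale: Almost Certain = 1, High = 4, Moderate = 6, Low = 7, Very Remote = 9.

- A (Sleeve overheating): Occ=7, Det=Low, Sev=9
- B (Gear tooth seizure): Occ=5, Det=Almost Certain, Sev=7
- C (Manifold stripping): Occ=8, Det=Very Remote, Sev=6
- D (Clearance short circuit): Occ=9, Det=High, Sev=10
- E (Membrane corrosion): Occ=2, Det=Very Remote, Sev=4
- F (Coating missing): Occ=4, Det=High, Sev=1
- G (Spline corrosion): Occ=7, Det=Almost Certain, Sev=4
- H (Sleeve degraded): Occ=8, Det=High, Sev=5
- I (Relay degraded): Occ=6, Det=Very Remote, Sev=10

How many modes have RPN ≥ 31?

7

RPN = Severity × Occurrence × Detection:
  A: 9 × 7 × 7 = 441
  B: 7 × 5 × 1 = 35
  C: 6 × 8 × 9 = 432
  D: 10 × 9 × 4 = 360
  E: 4 × 2 × 9 = 72
  F: 1 × 4 × 4 = 16
  G: 4 × 7 × 1 = 28
  H: 5 × 8 × 4 = 160
  I: 10 × 6 × 9 = 540
Modes with RPN ≥ 31: A (441), B (35), C (432), D (360), E (72), H (160), I (540) → 7.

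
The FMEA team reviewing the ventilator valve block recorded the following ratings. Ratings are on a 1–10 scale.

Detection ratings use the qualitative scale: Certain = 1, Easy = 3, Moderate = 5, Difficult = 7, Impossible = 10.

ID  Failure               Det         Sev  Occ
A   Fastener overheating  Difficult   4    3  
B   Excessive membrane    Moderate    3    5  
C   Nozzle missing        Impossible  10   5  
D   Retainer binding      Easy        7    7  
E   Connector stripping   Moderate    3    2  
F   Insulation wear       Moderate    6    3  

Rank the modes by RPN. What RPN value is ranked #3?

90

RPN = Severity × Occurrence × Detection:
  A: 4 × 3 × 7 = 84
  B: 3 × 5 × 5 = 75
  C: 10 × 5 × 10 = 500
  D: 7 × 7 × 3 = 147
  E: 3 × 2 × 5 = 30
  F: 6 × 3 × 5 = 90
Sorted descending: 500, 147, 90, 84, 75, 30.
The third-highest RPN is 90 (F).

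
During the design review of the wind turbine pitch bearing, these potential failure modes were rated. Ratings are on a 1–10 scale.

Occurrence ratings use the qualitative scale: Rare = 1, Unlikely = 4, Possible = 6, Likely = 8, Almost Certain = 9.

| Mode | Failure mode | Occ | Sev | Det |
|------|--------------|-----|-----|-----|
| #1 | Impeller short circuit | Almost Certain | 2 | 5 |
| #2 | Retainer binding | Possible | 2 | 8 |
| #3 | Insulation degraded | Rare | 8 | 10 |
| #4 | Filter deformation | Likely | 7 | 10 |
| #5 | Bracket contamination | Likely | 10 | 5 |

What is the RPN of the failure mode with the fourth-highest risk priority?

90

RPN = Severity × Occurrence × Detection:
  #1: 2 × 9 × 5 = 90
  #2: 2 × 6 × 8 = 96
  #3: 8 × 1 × 10 = 80
  #4: 7 × 8 × 10 = 560
  #5: 10 × 8 × 5 = 400
Sorted descending: 560, 400, 96, 90, 80.
The fourth-highest RPN is 90 (#1).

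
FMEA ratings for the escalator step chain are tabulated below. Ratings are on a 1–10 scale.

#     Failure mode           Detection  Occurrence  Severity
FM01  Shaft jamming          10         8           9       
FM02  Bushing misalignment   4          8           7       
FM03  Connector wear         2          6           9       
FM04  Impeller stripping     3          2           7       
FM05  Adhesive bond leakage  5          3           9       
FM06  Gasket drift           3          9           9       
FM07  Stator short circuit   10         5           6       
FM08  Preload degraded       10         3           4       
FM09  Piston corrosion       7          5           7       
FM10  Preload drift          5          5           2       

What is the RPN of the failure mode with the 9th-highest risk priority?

RPN = Severity × Occurrence × Detection:
  FM01: 9 × 8 × 10 = 720
  FM02: 7 × 8 × 4 = 224
  FM03: 9 × 6 × 2 = 108
  FM04: 7 × 2 × 3 = 42
  FM05: 9 × 3 × 5 = 135
  FM06: 9 × 9 × 3 = 243
  FM07: 6 × 5 × 10 = 300
  FM08: 4 × 3 × 10 = 120
  FM09: 7 × 5 × 7 = 245
  FM10: 2 × 5 × 5 = 50
Sorted descending: 720, 300, 245, 243, 224, 135, 120, 108, 50, 42.
The 9th-highest RPN is 50 (FM10).

50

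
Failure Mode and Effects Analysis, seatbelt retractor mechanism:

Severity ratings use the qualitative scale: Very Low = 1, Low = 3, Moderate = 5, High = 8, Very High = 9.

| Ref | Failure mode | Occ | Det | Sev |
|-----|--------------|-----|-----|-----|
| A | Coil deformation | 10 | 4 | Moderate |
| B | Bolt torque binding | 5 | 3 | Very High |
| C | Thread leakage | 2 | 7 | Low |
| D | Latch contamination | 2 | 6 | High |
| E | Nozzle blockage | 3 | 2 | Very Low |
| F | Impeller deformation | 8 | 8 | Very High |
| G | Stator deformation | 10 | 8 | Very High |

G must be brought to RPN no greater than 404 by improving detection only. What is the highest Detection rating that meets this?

G: S=9, O=10, D=8 → current RPN = 720.
Fixed product = 90. Need 90 × D ≤ 404, so D ≤ 404/90 = 4.49.
Maximum integer Detection rating = 4 (gives RPN 360; D=5 would give 450 > 404).

4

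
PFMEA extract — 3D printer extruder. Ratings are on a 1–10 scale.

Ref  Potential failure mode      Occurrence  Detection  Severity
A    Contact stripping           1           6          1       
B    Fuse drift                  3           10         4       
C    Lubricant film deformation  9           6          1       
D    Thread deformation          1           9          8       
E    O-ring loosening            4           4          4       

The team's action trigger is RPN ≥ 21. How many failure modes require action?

RPN = Severity × Occurrence × Detection:
  A: 1 × 1 × 6 = 6
  B: 4 × 3 × 10 = 120
  C: 1 × 9 × 6 = 54
  D: 8 × 1 × 9 = 72
  E: 4 × 4 × 4 = 64
Modes with RPN ≥ 21: B (120), C (54), D (72), E (64) → 4.

4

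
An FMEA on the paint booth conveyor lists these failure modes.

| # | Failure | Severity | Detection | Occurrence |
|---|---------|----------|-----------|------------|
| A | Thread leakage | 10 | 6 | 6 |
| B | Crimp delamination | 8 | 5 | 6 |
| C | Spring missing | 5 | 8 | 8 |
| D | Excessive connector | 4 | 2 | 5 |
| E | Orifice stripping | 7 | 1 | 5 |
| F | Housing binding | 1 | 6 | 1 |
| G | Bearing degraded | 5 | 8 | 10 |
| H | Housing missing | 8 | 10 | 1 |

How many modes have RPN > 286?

3

RPN = Severity × Occurrence × Detection:
  A: 10 × 6 × 6 = 360
  B: 8 × 6 × 5 = 240
  C: 5 × 8 × 8 = 320
  D: 4 × 5 × 2 = 40
  E: 7 × 5 × 1 = 35
  F: 1 × 1 × 6 = 6
  G: 5 × 10 × 8 = 400
  H: 8 × 1 × 10 = 80
Modes with RPN > 286: A (360), C (320), G (400) → 3.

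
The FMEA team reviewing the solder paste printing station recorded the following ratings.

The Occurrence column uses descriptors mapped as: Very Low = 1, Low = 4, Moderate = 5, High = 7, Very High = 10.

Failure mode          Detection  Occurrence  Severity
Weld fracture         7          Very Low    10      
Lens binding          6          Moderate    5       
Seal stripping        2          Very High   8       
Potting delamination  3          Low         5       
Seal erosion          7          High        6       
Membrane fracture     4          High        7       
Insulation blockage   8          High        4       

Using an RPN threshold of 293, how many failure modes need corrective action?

1

RPN = Severity × Occurrence × Detection:
  Weld fracture: 10 × 1 × 7 = 70
  Lens binding: 5 × 5 × 6 = 150
  Seal stripping: 8 × 10 × 2 = 160
  Potting delamination: 5 × 4 × 3 = 60
  Seal erosion: 6 × 7 × 7 = 294
  Membrane fracture: 7 × 7 × 4 = 196
  Insulation blockage: 4 × 7 × 8 = 224
Modes with RPN ≥ 293: Seal erosion (294) → 1.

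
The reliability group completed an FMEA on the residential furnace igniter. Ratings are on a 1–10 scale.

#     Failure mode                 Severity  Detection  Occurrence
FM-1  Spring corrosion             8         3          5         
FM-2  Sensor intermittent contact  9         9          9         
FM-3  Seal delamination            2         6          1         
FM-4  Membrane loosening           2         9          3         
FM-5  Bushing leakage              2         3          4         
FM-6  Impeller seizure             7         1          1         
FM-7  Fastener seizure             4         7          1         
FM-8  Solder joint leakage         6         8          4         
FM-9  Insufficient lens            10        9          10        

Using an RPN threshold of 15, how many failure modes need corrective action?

7

RPN = Severity × Occurrence × Detection:
  FM-1: 8 × 5 × 3 = 120
  FM-2: 9 × 9 × 9 = 729
  FM-3: 2 × 1 × 6 = 12
  FM-4: 2 × 3 × 9 = 54
  FM-5: 2 × 4 × 3 = 24
  FM-6: 7 × 1 × 1 = 7
  FM-7: 4 × 1 × 7 = 28
  FM-8: 6 × 4 × 8 = 192
  FM-9: 10 × 10 × 9 = 900
Modes with RPN ≥ 15: FM-1 (120), FM-2 (729), FM-4 (54), FM-5 (24), FM-7 (28), FM-8 (192), FM-9 (900) → 7.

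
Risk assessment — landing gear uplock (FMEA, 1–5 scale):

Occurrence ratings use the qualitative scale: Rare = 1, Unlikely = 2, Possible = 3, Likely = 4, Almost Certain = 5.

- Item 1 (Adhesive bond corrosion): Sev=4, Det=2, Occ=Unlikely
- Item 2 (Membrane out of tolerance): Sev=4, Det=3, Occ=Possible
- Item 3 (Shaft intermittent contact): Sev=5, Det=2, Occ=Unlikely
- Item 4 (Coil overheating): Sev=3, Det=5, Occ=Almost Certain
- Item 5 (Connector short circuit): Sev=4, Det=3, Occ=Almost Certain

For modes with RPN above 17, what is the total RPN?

RPN = Severity × Occurrence × Detection:
  Item 1: 4 × 2 × 2 = 16
  Item 2: 4 × 3 × 3 = 36
  Item 3: 5 × 2 × 2 = 20
  Item 4: 3 × 5 × 5 = 75
  Item 5: 4 × 5 × 3 = 60
RPN > 17: Item 2 (36), Item 3 (20), Item 4 (75), Item 5 (60).
Sum: 36 + 20 + 75 + 60 = 191.

191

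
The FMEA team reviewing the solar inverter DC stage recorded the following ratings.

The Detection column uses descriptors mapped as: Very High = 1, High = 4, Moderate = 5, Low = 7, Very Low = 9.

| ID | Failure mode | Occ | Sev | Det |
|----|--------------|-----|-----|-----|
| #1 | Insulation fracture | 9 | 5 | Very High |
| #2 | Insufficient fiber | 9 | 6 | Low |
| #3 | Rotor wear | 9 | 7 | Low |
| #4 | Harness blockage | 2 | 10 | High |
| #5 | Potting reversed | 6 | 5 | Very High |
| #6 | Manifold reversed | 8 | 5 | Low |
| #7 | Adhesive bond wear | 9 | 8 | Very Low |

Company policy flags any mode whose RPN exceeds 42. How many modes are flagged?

6

RPN = Severity × Occurrence × Detection:
  #1: 5 × 9 × 1 = 45
  #2: 6 × 9 × 7 = 378
  #3: 7 × 9 × 7 = 441
  #4: 10 × 2 × 4 = 80
  #5: 5 × 6 × 1 = 30
  #6: 5 × 8 × 7 = 280
  #7: 8 × 9 × 9 = 648
Modes with RPN > 42: #1 (45), #2 (378), #3 (441), #4 (80), #6 (280), #7 (648) → 6.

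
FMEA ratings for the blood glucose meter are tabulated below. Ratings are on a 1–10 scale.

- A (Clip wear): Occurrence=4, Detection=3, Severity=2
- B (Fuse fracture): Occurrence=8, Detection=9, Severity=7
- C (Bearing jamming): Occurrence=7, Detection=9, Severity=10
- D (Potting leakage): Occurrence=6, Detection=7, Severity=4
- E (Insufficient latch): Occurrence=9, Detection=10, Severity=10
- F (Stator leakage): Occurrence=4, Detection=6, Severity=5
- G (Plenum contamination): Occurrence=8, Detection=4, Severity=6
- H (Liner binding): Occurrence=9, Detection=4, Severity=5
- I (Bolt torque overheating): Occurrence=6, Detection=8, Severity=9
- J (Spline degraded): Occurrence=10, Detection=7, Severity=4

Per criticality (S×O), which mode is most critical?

E

Criticality = Severity × Occurrence:
  A: 2 × 4 = 8
  B: 7 × 8 = 56
  C: 10 × 7 = 70
  D: 4 × 6 = 24
  E: 10 × 9 = 90
  F: 5 × 4 = 20
  G: 6 × 8 = 48
  H: 5 × 9 = 45
  I: 9 × 6 = 54
  J: 4 × 10 = 40
Highest criticality is 90 → E.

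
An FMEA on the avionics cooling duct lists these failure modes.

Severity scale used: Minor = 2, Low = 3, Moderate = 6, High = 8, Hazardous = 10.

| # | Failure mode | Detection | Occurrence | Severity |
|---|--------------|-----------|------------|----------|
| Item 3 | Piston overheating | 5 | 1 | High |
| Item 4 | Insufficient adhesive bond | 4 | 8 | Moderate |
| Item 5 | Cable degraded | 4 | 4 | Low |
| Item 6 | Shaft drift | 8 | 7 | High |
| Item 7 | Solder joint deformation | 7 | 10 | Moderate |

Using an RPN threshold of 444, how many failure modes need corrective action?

RPN = Severity × Occurrence × Detection:
  Item 3: 8 × 1 × 5 = 40
  Item 4: 6 × 8 × 4 = 192
  Item 5: 3 × 4 × 4 = 48
  Item 6: 8 × 7 × 8 = 448
  Item 7: 6 × 10 × 7 = 420
Modes with RPN ≥ 444: Item 6 (448) → 1.

1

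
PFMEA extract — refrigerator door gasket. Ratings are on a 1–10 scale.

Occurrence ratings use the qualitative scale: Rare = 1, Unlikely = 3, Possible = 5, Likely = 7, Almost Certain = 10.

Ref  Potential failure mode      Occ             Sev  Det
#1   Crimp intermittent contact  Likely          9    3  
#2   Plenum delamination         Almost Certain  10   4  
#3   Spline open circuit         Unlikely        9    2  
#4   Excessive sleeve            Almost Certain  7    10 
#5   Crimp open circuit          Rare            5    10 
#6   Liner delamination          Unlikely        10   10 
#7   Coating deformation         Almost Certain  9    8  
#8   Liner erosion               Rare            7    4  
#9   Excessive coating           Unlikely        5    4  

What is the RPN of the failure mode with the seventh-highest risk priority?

RPN = Severity × Occurrence × Detection:
  #1: 9 × 7 × 3 = 189
  #2: 10 × 10 × 4 = 400
  #3: 9 × 3 × 2 = 54
  #4: 7 × 10 × 10 = 700
  #5: 5 × 1 × 10 = 50
  #6: 10 × 3 × 10 = 300
  #7: 9 × 10 × 8 = 720
  #8: 7 × 1 × 4 = 28
  #9: 5 × 3 × 4 = 60
Sorted descending: 720, 700, 400, 300, 189, 60, 54, 50, 28.
The seventh-highest RPN is 54 (#3).

54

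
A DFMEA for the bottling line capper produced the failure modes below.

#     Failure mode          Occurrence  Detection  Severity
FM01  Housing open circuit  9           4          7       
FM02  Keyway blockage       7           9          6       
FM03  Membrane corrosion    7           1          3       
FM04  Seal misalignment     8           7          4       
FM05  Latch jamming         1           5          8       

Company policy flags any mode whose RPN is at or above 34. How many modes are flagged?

4

RPN = Severity × Occurrence × Detection:
  FM01: 7 × 9 × 4 = 252
  FM02: 6 × 7 × 9 = 378
  FM03: 3 × 7 × 1 = 21
  FM04: 4 × 8 × 7 = 224
  FM05: 8 × 1 × 5 = 40
Modes with RPN ≥ 34: FM01 (252), FM02 (378), FM04 (224), FM05 (40) → 4.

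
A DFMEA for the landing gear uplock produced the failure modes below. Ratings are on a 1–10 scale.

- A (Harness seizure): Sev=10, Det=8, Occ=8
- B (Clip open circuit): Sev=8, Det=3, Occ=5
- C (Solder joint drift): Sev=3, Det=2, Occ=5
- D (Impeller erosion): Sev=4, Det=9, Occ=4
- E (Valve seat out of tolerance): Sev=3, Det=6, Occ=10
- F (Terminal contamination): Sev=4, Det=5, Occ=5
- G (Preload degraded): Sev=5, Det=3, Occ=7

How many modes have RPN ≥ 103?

RPN = Severity × Occurrence × Detection:
  A: 10 × 8 × 8 = 640
  B: 8 × 5 × 3 = 120
  C: 3 × 5 × 2 = 30
  D: 4 × 4 × 9 = 144
  E: 3 × 10 × 6 = 180
  F: 4 × 5 × 5 = 100
  G: 5 × 7 × 3 = 105
Modes with RPN ≥ 103: A (640), B (120), D (144), E (180), G (105) → 5.

5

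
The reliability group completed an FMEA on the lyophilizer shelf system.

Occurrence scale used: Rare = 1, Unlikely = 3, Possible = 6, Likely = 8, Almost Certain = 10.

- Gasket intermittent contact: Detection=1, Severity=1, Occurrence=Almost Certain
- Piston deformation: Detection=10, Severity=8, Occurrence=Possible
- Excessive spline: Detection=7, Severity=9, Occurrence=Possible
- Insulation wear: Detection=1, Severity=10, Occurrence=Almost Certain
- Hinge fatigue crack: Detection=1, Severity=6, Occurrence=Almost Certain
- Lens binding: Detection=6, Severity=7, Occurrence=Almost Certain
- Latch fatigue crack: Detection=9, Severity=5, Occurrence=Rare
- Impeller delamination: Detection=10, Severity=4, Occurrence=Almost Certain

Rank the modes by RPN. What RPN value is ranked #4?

RPN = Severity × Occurrence × Detection:
  Gasket intermittent contact: 1 × 10 × 1 = 10
  Piston deformation: 8 × 6 × 10 = 480
  Excessive spline: 9 × 6 × 7 = 378
  Insulation wear: 10 × 10 × 1 = 100
  Hinge fatigue crack: 6 × 10 × 1 = 60
  Lens binding: 7 × 10 × 6 = 420
  Latch fatigue crack: 5 × 1 × 9 = 45
  Impeller delamination: 4 × 10 × 10 = 400
Sorted descending: 480, 420, 400, 378, 100, 60, 45, 10.
The fourth-highest RPN is 378 (Excessive spline).

378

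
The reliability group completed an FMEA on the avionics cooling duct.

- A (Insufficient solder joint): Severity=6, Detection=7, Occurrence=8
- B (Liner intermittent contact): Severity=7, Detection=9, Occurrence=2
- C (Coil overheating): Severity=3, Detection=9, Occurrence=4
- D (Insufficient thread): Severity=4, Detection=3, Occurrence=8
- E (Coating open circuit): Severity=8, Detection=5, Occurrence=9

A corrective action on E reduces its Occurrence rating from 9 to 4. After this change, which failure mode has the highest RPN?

RPN = Severity × Occurrence × Detection:
  A: 6 × 8 × 7 = 336
  B: 7 × 2 × 9 = 126
  C: 3 × 4 × 9 = 108
  D: 4 × 8 × 3 = 96
  E: 8 × 9 × 5 = 360
After action: E → 8 × 4 × 5 = 160.
Revised RPNs: A=336, E=160, B=126, C=108, D=96.
Highest is now A (336).

A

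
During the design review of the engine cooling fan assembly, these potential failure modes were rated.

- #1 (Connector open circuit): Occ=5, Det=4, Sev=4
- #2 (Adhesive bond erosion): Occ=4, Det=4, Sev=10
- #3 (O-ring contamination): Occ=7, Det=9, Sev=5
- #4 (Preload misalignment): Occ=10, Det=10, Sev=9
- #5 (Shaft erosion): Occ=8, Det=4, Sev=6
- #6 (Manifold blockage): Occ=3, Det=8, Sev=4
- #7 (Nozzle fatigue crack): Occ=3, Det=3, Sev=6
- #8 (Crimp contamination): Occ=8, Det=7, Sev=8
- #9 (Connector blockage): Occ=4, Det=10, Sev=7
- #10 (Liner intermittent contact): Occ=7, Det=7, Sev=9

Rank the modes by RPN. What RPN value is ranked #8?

96

RPN = Severity × Occurrence × Detection:
  #1: 4 × 5 × 4 = 80
  #2: 10 × 4 × 4 = 160
  #3: 5 × 7 × 9 = 315
  #4: 9 × 10 × 10 = 900
  #5: 6 × 8 × 4 = 192
  #6: 4 × 3 × 8 = 96
  #7: 6 × 3 × 3 = 54
  #8: 8 × 8 × 7 = 448
  #9: 7 × 4 × 10 = 280
  #10: 9 × 7 × 7 = 441
Sorted descending: 900, 448, 441, 315, 280, 192, 160, 96, 80, 54.
The eighth-highest RPN is 96 (#6).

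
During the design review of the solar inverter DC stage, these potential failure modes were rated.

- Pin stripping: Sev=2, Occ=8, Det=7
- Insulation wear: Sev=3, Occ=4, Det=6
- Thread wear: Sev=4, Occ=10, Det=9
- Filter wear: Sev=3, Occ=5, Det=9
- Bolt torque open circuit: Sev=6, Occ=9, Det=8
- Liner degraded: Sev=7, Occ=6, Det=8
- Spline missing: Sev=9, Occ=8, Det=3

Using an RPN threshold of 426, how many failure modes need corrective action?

RPN = Severity × Occurrence × Detection:
  Pin stripping: 2 × 8 × 7 = 112
  Insulation wear: 3 × 4 × 6 = 72
  Thread wear: 4 × 10 × 9 = 360
  Filter wear: 3 × 5 × 9 = 135
  Bolt torque open circuit: 6 × 9 × 8 = 432
  Liner degraded: 7 × 6 × 8 = 336
  Spline missing: 9 × 8 × 3 = 216
Modes with RPN ≥ 426: Bolt torque open circuit (432) → 1.

1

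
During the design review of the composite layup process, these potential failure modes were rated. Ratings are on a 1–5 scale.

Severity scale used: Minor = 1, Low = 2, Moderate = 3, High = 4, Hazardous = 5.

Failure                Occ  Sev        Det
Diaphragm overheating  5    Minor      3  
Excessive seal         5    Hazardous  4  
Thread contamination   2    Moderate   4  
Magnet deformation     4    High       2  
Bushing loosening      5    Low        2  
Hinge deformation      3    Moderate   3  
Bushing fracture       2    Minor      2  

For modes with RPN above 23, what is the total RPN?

183

RPN = Severity × Occurrence × Detection:
  Diaphragm overheating: 1 × 5 × 3 = 15
  Excessive seal: 5 × 5 × 4 = 100
  Thread contamination: 3 × 2 × 4 = 24
  Magnet deformation: 4 × 4 × 2 = 32
  Bushing loosening: 2 × 5 × 2 = 20
  Hinge deformation: 3 × 3 × 3 = 27
  Bushing fracture: 1 × 2 × 2 = 4
RPN > 23: Excessive seal (100), Thread contamination (24), Magnet deformation (32), Hinge deformation (27).
Sum: 100 + 24 + 32 + 27 = 183.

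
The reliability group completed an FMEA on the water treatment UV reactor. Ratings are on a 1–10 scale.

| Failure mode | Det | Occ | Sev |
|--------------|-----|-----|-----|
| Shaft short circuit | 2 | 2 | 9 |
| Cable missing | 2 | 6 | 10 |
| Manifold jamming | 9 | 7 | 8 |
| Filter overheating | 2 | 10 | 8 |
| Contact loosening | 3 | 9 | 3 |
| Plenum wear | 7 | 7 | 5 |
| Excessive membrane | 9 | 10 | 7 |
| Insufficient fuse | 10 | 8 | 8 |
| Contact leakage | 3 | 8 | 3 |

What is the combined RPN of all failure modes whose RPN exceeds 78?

RPN = Severity × Occurrence × Detection:
  Shaft short circuit: 9 × 2 × 2 = 36
  Cable missing: 10 × 6 × 2 = 120
  Manifold jamming: 8 × 7 × 9 = 504
  Filter overheating: 8 × 10 × 2 = 160
  Contact loosening: 3 × 9 × 3 = 81
  Plenum wear: 5 × 7 × 7 = 245
  Excessive membrane: 7 × 10 × 9 = 630
  Insufficient fuse: 8 × 8 × 10 = 640
  Contact leakage: 3 × 8 × 3 = 72
RPN > 78: Cable missing (120), Manifold jamming (504), Filter overheating (160), Contact loosening (81), Plenum wear (245), Excessive membrane (630), Insufficient fuse (640).
Sum: 120 + 504 + 160 + 81 + 245 + 630 + 640 = 2380.

2380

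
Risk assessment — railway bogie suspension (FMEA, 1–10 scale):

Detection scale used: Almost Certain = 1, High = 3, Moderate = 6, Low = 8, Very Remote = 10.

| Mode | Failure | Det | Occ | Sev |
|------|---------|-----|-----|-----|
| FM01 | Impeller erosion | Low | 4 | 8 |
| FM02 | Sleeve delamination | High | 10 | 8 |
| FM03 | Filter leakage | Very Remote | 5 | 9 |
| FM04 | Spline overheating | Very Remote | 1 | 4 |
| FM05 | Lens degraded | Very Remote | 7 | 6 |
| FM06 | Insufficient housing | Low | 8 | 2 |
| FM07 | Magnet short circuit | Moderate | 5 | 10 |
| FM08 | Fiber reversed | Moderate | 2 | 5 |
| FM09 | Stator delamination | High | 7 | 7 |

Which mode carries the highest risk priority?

FM03

RPN = Severity × Occurrence × Detection:
  FM01: 8 × 4 × 8 = 256
  FM02: 8 × 10 × 3 = 240
  FM03: 9 × 5 × 10 = 450
  FM04: 4 × 1 × 10 = 40
  FM05: 6 × 7 × 10 = 420
  FM06: 2 × 8 × 8 = 128
  FM07: 10 × 5 × 6 = 300
  FM08: 5 × 2 × 6 = 60
  FM09: 7 × 7 × 3 = 147
Highest RPN is 450 → FM03.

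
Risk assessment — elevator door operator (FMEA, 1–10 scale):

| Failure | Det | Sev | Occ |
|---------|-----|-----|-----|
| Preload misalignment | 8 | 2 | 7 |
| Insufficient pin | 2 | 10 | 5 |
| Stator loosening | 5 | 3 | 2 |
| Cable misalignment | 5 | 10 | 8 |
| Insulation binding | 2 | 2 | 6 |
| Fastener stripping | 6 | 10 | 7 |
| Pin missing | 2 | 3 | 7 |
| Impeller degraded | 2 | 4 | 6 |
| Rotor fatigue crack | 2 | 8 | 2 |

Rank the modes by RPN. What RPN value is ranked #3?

112

RPN = Severity × Occurrence × Detection:
  Preload misalignment: 2 × 7 × 8 = 112
  Insufficient pin: 10 × 5 × 2 = 100
  Stator loosening: 3 × 2 × 5 = 30
  Cable misalignment: 10 × 8 × 5 = 400
  Insulation binding: 2 × 6 × 2 = 24
  Fastener stripping: 10 × 7 × 6 = 420
  Pin missing: 3 × 7 × 2 = 42
  Impeller degraded: 4 × 6 × 2 = 48
  Rotor fatigue crack: 8 × 2 × 2 = 32
Sorted descending: 420, 400, 112, 100, 48, 42, 32, 30, 24.
The third-highest RPN is 112 (Preload misalignment).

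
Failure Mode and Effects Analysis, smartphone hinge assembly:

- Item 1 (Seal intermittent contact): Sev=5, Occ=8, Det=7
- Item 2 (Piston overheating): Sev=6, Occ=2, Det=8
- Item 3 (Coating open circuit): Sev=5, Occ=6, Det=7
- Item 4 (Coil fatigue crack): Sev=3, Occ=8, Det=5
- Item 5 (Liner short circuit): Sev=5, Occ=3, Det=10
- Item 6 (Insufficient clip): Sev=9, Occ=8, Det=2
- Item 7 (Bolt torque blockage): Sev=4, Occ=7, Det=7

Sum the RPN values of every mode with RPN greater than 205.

490

RPN = Severity × Occurrence × Detection:
  Item 1: 5 × 8 × 7 = 280
  Item 2: 6 × 2 × 8 = 96
  Item 3: 5 × 6 × 7 = 210
  Item 4: 3 × 8 × 5 = 120
  Item 5: 5 × 3 × 10 = 150
  Item 6: 9 × 8 × 2 = 144
  Item 7: 4 × 7 × 7 = 196
RPN > 205: Item 1 (280), Item 3 (210).
Sum: 280 + 210 = 490.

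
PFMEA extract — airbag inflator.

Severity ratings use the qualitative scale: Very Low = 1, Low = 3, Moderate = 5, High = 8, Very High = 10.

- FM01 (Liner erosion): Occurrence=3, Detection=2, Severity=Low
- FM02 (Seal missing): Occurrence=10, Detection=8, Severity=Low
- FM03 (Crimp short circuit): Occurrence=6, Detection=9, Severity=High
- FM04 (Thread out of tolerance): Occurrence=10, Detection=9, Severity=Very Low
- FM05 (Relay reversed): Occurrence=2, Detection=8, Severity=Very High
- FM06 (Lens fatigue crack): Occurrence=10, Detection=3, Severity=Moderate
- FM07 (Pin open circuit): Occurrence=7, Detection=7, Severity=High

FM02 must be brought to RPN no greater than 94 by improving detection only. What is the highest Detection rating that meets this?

3

FM02: S=3, O=10, D=8 → current RPN = 240.
Fixed product = 30. Need 30 × D ≤ 94, so D ≤ 94/30 = 3.13.
Maximum integer Detection rating = 3 (gives RPN 90; D=4 would give 120 > 94).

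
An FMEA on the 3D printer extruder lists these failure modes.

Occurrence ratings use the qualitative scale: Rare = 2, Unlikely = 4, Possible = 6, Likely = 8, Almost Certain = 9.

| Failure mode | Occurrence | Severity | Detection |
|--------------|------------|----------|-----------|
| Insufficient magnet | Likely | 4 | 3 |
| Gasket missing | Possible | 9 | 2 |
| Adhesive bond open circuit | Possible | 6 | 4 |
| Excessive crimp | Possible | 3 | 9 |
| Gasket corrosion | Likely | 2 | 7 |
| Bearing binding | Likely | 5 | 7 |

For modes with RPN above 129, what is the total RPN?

RPN = Severity × Occurrence × Detection:
  Insufficient magnet: 4 × 8 × 3 = 96
  Gasket missing: 9 × 6 × 2 = 108
  Adhesive bond open circuit: 6 × 6 × 4 = 144
  Excessive crimp: 3 × 6 × 9 = 162
  Gasket corrosion: 2 × 8 × 7 = 112
  Bearing binding: 5 × 8 × 7 = 280
RPN > 129: Adhesive bond open circuit (144), Excessive crimp (162), Bearing binding (280).
Sum: 144 + 162 + 280 = 586.

586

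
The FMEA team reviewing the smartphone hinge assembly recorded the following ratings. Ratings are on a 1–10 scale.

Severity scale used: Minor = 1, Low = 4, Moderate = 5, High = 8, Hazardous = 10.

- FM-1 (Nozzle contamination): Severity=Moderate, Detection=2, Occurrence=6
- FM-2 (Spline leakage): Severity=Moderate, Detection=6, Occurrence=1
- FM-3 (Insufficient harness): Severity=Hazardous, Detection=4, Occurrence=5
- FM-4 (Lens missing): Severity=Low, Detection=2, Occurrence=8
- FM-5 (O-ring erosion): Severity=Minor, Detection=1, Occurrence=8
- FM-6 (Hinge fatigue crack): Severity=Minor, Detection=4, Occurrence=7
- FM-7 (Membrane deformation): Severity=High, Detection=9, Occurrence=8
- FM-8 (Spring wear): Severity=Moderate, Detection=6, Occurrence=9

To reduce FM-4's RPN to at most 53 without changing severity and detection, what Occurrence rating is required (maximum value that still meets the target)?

FM-4: S=4, O=8, D=2 → current RPN = 64.
Fixed product = 8. Need 8 × O ≤ 53, so O ≤ 53/8 = 6.62.
Maximum integer Occurrence rating = 6 (gives RPN 48; O=7 would give 56 > 53).

6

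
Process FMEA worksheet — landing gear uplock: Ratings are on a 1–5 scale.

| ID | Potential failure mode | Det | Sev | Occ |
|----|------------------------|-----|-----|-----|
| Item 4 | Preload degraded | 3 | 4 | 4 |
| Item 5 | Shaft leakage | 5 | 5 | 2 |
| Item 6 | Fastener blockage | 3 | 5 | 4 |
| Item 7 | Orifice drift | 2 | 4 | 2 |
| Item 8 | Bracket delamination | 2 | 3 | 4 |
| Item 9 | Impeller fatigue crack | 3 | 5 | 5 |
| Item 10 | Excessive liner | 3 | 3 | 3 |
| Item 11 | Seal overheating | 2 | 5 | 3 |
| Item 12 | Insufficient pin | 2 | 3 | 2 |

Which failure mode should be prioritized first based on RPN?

Item 9

RPN = Severity × Occurrence × Detection:
  Item 4: 4 × 4 × 3 = 48
  Item 5: 5 × 2 × 5 = 50
  Item 6: 5 × 4 × 3 = 60
  Item 7: 4 × 2 × 2 = 16
  Item 8: 3 × 4 × 2 = 24
  Item 9: 5 × 5 × 3 = 75
  Item 10: 3 × 3 × 3 = 27
  Item 11: 5 × 3 × 2 = 30
  Item 12: 3 × 2 × 2 = 12
Highest RPN is 75 → Item 9.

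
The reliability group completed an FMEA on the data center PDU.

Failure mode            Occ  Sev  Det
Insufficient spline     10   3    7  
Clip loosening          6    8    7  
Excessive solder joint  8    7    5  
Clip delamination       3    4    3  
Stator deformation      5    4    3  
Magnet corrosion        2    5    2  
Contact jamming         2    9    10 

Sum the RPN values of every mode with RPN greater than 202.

RPN = Severity × Occurrence × Detection:
  Insufficient spline: 3 × 10 × 7 = 210
  Clip loosening: 8 × 6 × 7 = 336
  Excessive solder joint: 7 × 8 × 5 = 280
  Clip delamination: 4 × 3 × 3 = 36
  Stator deformation: 4 × 5 × 3 = 60
  Magnet corrosion: 5 × 2 × 2 = 20
  Contact jamming: 9 × 2 × 10 = 180
RPN > 202: Insufficient spline (210), Clip loosening (336), Excessive solder joint (280).
Sum: 210 + 336 + 280 = 826.

826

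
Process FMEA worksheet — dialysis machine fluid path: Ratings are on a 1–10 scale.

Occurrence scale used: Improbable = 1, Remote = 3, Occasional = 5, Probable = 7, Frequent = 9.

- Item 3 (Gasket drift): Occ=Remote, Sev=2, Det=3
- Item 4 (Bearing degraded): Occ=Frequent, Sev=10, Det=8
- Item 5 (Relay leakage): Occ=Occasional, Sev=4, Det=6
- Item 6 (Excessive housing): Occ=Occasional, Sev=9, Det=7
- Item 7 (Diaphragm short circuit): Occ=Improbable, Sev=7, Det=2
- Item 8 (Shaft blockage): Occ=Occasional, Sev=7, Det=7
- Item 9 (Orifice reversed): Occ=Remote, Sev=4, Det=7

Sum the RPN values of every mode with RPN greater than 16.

1502

RPN = Severity × Occurrence × Detection:
  Item 3: 2 × 3 × 3 = 18
  Item 4: 10 × 9 × 8 = 720
  Item 5: 4 × 5 × 6 = 120
  Item 6: 9 × 5 × 7 = 315
  Item 7: 7 × 1 × 2 = 14
  Item 8: 7 × 5 × 7 = 245
  Item 9: 4 × 3 × 7 = 84
RPN > 16: Item 3 (18), Item 4 (720), Item 5 (120), Item 6 (315), Item 8 (245), Item 9 (84).
Sum: 18 + 720 + 120 + 315 + 245 + 84 = 1502.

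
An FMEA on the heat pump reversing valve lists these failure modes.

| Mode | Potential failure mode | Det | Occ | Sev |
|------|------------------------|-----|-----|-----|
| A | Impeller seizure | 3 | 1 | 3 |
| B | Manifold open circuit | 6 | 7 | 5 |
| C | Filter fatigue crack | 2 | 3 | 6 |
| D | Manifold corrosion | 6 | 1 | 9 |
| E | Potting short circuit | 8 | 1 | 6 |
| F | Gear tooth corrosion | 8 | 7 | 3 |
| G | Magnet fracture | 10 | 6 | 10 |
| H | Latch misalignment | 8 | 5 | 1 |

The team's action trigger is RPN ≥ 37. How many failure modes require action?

6

RPN = Severity × Occurrence × Detection:
  A: 3 × 1 × 3 = 9
  B: 5 × 7 × 6 = 210
  C: 6 × 3 × 2 = 36
  D: 9 × 1 × 6 = 54
  E: 6 × 1 × 8 = 48
  F: 3 × 7 × 8 = 168
  G: 10 × 6 × 10 = 600
  H: 1 × 5 × 8 = 40
Modes with RPN ≥ 37: B (210), D (54), E (48), F (168), G (600), H (40) → 6.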